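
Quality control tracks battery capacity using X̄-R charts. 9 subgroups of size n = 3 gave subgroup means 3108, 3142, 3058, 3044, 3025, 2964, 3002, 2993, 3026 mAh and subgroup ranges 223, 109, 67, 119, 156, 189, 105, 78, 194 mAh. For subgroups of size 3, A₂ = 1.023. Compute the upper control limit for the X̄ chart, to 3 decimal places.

3181.169

X̄̄ = (3108 + 3142 + 3058 + 3044 + 3025 + 2964 + 3002 + 2993 + 3026) / 9 = 27362.0000 / 9 = 3040.2222
R̄ = (223 + 109 + 67 + 119 + 156 + 189 + 105 + 78 + 194) / 9 = 1240.0000 / 9 = 137.7778
UCL = X̄̄ + A₂·R̄ = 3040.2222 + 1.023 × 137.7778 = 3181.1689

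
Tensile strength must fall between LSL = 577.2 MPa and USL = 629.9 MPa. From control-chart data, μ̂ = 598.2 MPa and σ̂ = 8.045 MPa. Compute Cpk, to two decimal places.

Cpu = (USL − μ̂) / (3σ̂) = (629.9 − 598.2) / (3 × 8.045) = 1.3134; Cpl = (μ̂ − LSL) / (3σ̂) = (598.2 − 577.2) / (3 × 8.045) = 0.8701; Cpk = min(Cpu, Cpl) = 0.8701

0.87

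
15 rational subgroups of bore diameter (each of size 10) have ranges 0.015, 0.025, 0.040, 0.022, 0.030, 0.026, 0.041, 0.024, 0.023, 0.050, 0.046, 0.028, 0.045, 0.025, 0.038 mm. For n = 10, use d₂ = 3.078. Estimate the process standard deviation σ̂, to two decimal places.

R̄ = (0.015 + 0.025 + 0.040 + 0.022 + 0.030 + 0.026 + 0.041 + 0.024 + 0.023 + 0.050 + 0.046 + 0.028 + 0.045 + 0.025 + 0.038) / 15 = 0.0319
σ̂ = R̄ / d₂ = 0.0319 / 3.078 = 0.0104

0.01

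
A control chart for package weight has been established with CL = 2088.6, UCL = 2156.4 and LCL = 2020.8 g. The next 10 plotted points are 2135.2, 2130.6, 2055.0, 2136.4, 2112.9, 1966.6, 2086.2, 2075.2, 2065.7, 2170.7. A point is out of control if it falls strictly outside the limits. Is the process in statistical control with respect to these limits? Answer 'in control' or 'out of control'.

Compare each point to [2020.8, 2156.4]: sample 6 = 1966.6 < LCL; sample 10 = 2170.7 > UCL.

out of control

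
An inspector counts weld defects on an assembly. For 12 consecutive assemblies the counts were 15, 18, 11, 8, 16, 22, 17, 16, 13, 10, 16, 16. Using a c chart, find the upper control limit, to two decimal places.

c̄ = (15 + 18 + 11 + 8 + 16 + 22 + 17 + 16 + 13 + 10 + 16 + 16) / 12 = 178 / 12 = 14.8333
UCL = c̄ + 3√c̄ = 14.8333 + 3 × √14.8333 = 14.8333 + 3 × 3.8514 = 26.3876

26.39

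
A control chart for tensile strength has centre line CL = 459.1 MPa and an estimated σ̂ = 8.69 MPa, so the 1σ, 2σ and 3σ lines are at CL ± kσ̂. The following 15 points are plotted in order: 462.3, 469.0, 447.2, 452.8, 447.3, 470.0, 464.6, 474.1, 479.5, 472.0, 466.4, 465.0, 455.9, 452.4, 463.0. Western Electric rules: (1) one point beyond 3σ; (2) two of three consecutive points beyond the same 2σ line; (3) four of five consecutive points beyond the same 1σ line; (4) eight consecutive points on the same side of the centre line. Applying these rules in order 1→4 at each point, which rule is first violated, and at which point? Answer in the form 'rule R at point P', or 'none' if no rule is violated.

Zone of each point (C = within 1σ̂, B = 1σ̂–2σ̂, A = 2σ̂–3σ̂, * = beyond 3σ̂; sign = side of CL): 1:+C, 2:+B, 3:-B, 4:-C, 5:-B, 6:+B, 7:+C, 8:+B, 9:+A, 10:+B, 11:+C, 12:+C, 13:-C, 14:-C, 15:+C
Rule 3 (four of five consecutive points beyond the same 1σ limit) is satisfied at point 10.

rule 3 at point 10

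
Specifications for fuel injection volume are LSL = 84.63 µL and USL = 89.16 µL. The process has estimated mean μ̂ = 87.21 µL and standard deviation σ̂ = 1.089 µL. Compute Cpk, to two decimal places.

Cpu = (USL − μ̂) / (3σ̂) = (89.16 − 87.21) / (3 × 1.089) = 0.5969; Cpl = (μ̂ − LSL) / (3σ̂) = (87.21 − 84.63) / (3 × 1.089) = 0.7897; Cpk = min(Cpu, Cpl) = 0.5969

0.60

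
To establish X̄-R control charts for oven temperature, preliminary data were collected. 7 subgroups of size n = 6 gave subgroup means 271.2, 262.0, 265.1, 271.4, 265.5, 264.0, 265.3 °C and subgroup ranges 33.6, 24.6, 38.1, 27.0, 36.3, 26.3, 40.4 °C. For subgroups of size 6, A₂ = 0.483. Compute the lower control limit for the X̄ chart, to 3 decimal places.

X̄̄ = (271.2 + 262.0 + 265.1 + 271.4 + 265.5 + 264.0 + 265.3) / 7 = 1864.5000 / 7 = 266.3571
R̄ = (33.6 + 24.6 + 38.1 + 27.0 + 36.3 + 26.3 + 40.4) / 7 = 226.3000 / 7 = 32.3286
LCL = X̄̄ − A₂·R̄ = 266.3571 − 0.483 × 32.3286 = 250.7424

250.742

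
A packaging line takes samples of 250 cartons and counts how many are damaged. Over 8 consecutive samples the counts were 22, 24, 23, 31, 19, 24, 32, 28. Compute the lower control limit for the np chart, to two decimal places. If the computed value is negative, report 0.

p̄ = Σdᵢ / (k·n) = 203 / (8 × 250) = 0.10150
LCL = np̄ − 3·√(np̄(1−p̄)) = 25.3750 − 3 × 4.7749 = 11.0504

11.05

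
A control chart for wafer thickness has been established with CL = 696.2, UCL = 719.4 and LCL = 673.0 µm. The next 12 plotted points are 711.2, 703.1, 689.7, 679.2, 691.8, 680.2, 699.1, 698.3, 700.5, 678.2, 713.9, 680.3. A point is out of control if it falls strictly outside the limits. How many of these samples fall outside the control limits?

All 12 points lie within [673.0, 719.4].

0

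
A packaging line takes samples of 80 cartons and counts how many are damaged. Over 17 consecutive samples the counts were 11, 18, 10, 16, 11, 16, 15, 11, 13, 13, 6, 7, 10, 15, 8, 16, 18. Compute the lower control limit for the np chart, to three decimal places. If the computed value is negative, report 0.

p̄ = Σdᵢ / (k·n) = 214 / (17 × 80) = 0.15735
LCL = np̄ − 3·√(np̄(1−p̄)) = 12.5882 − 3 × 3.2569 = 2.8175

2.818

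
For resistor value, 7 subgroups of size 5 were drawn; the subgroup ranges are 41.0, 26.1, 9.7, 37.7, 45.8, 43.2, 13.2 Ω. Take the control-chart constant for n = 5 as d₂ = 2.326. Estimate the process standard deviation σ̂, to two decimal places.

R̄ = (41.0 + 26.1 + 9.7 + 37.7 + 45.8 + 43.2 + 13.2) / 7 = 30.9571
σ̂ = R̄ / d₂ = 30.9571 / 2.326 = 13.3092

13.31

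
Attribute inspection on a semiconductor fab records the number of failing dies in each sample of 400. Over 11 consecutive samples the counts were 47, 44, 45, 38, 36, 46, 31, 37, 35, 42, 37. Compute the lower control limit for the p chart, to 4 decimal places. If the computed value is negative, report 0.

0.0546

p̄ = Σdᵢ / (k·n) = 438 / (11 × 400) = 0.09955
LCL = p̄ − 3·√(p̄(1−p̄)/n) = 0.09955 − 3 × 0.01497 = 0.05464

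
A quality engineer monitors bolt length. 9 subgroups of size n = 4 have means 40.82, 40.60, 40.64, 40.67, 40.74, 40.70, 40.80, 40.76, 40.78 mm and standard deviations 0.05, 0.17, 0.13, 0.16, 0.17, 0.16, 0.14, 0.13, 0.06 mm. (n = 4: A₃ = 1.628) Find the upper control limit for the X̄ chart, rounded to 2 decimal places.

X̄̄ = (40.82 + 40.60 + 40.64 + 40.67 + 40.74 + 40.70 + 40.80 + 40.76 + 40.78) / 9 = 40.7233
s̄ = (0.05 + 0.17 + 0.13 + 0.16 + 0.17 + 0.16 + 0.14 + 0.13 + 0.06) / 9 = 0.1300
UCL = X̄̄ + A₃·s̄ = 40.7233 + 1.628 × 0.1300 = 40.9350

40.93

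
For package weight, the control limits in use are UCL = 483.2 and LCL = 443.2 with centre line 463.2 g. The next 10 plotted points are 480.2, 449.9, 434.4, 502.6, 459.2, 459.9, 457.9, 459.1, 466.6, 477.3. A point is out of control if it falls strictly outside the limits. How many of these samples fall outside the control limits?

Compare each point to [443.2, 483.2]: sample 3 = 434.4 < LCL; sample 4 = 502.6 > UCL.

2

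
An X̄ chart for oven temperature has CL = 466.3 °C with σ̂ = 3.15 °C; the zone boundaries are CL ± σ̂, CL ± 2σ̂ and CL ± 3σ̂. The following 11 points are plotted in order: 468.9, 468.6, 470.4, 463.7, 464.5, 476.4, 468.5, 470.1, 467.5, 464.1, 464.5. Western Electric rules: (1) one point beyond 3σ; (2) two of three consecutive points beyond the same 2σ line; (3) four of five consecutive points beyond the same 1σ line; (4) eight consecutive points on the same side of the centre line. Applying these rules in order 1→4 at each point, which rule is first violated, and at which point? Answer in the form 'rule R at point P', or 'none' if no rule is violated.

rule 1 at point 6

Zone of each point (C = within 1σ̂, B = 1σ̂–2σ̂, A = 2σ̂–3σ̂, * = beyond 3σ̂; sign = side of CL): 1:+C, 2:+C, 3:+B, 4:-C, 5:-C, 6:+*, 7:+C, 8:+B, 9:+C, 10:-C, 11:-C
Rule 1 (one point beyond the 3σ limits) is satisfied at point 6.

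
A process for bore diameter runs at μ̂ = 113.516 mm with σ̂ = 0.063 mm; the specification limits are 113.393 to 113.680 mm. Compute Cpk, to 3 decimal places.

Cpu = (USL − μ̂) / (3σ̂) = (113.680 − 113.516) / (3 × 0.063) = 0.8677; Cpl = (μ̂ − LSL) / (3σ̂) = (113.516 − 113.393) / (3 × 0.063) = 0.6508; Cpk = min(Cpu, Cpl) = 0.6508

0.651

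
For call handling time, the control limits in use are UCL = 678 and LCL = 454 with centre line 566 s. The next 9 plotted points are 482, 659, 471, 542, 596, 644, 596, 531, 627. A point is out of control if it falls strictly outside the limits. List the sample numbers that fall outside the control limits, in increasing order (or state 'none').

All 9 points lie within [454, 678].

none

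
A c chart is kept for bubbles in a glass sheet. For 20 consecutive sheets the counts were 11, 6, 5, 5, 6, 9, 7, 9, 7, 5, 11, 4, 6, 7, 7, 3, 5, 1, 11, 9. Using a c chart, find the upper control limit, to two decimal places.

14.47

c̄ = (11 + 6 + 5 + 5 + 6 + 9 + 7 + 9 + 7 + 5 + 11 + 4 + 6 + 7 + 7 + 3 + 5 + 1 + 11 + 9) / 20 = 134 / 20 = 6.7000
UCL = c̄ + 3√c̄ = 6.7000 + 3 × √6.7000 = 6.7000 + 3 × 2.5884 = 14.4653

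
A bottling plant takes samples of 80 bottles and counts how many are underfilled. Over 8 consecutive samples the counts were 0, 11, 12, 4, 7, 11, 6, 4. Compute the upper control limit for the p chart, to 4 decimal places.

0.1799

p̄ = Σdᵢ / (k·n) = 55 / (8 × 80) = 0.08594
UCL = p̄ + 3·√(p̄(1−p̄)/n) = 0.08594 + 3 × √(0.08594×0.91406/80) = 0.08594 + 3 × 0.03134 = 0.17994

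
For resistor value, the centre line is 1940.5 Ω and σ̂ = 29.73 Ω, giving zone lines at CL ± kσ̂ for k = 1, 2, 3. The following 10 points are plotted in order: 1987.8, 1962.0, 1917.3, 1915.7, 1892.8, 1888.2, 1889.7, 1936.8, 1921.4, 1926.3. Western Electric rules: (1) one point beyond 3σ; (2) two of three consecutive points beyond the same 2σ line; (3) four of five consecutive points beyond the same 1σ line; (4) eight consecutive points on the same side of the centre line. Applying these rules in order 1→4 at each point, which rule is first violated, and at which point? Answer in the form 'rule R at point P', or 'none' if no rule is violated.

Zone of each point (C = within 1σ̂, B = 1σ̂–2σ̂, A = 2σ̂–3σ̂, * = beyond 3σ̂; sign = side of CL): 1:+B, 2:+C, 3:-C, 4:-C, 5:-B, 6:-B, 7:-B, 8:-C, 9:-C, 10:-C
Rule 4 (eight consecutive points on the same side of the centre line) is satisfied at point 10.

rule 4 at point 10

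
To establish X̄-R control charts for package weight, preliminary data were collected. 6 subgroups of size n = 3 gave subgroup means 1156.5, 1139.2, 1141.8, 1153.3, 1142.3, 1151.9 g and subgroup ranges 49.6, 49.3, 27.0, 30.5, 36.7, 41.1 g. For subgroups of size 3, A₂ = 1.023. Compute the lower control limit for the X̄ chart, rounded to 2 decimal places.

X̄̄ = (1156.5 + 1139.2 + 1141.8 + 1153.3 + 1142.3 + 1151.9) / 6 = 6885.0000 / 6 = 1147.5000
R̄ = (49.6 + 49.3 + 27.0 + 30.5 + 36.7 + 41.1) / 6 = 234.2000 / 6 = 39.0333
LCL = X̄̄ − A₂·R̄ = 1147.5000 − 1.023 × 39.0333 = 1107.5689

1107.57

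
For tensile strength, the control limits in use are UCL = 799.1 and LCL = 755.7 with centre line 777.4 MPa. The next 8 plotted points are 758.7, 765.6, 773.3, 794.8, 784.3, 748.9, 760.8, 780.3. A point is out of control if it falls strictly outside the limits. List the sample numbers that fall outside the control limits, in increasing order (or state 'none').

Compare each point to [755.7, 799.1]: sample 6 = 748.9 < LCL.

6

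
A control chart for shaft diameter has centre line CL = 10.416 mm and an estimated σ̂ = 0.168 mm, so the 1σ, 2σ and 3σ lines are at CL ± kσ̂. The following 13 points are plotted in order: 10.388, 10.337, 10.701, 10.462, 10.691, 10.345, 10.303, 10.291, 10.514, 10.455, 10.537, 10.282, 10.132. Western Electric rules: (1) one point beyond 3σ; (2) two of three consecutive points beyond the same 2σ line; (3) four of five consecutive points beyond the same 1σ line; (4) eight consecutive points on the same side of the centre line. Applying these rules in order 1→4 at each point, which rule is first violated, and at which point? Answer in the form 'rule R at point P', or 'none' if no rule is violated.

Zone of each point (C = within 1σ̂, B = 1σ̂–2σ̂, A = 2σ̂–3σ̂, * = beyond 3σ̂; sign = side of CL): 1:-C, 2:-C, 3:+B, 4:+C, 5:+B, 6:-C, 7:-C, 8:-C, 9:+C, 10:+C, 11:+C, 12:-C, 13:-B
No rule fires across all 13 points.

none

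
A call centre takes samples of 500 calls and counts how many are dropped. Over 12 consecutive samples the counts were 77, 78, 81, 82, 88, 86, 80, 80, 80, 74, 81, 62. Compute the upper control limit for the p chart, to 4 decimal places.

0.2071

p̄ = Σdᵢ / (k·n) = 949 / (12 × 500) = 0.15817
UCL = p̄ + 3·√(p̄(1−p̄)/n) = 0.15817 + 3 × √(0.15817×0.84183/500) = 0.15817 + 3 × 0.01632 = 0.20712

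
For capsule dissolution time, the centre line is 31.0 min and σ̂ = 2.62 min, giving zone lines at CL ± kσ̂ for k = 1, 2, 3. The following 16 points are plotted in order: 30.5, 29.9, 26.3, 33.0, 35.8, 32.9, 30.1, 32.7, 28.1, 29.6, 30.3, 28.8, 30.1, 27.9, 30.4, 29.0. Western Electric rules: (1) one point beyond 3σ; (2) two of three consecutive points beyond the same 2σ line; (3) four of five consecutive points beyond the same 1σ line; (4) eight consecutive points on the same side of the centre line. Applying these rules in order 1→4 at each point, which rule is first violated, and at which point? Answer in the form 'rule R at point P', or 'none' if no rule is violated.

Zone of each point (C = within 1σ̂, B = 1σ̂–2σ̂, A = 2σ̂–3σ̂, * = beyond 3σ̂; sign = side of CL): 1:-C, 2:-C, 3:-B, 4:+C, 5:+B, 6:+C, 7:-C, 8:+C, 9:-B, 10:-C, 11:-C, 12:-C, 13:-C, 14:-B, 15:-C, 16:-C
Rule 4 (eight consecutive points on the same side of the centre line) is satisfied at point 16.

rule 4 at point 16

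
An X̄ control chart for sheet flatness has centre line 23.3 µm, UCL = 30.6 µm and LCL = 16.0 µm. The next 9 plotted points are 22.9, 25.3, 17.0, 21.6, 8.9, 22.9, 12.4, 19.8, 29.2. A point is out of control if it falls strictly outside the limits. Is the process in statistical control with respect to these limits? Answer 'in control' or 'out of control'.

out of control

Compare each point to [16.0, 30.6]: sample 5 = 8.9 < LCL; sample 7 = 12.4 < LCL.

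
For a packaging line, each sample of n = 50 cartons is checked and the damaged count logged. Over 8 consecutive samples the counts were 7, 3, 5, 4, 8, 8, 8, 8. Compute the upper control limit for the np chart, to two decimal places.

p̄ = Σdᵢ / (k·n) = 51 / (8 × 50) = 0.12750
UCL = np̄ + 3·√(np̄(1−p̄)) = 6.3750 + 3 × √(6.3750×0.87250) = 6.3750 + 3 × 2.3584 = 13.4503

13.45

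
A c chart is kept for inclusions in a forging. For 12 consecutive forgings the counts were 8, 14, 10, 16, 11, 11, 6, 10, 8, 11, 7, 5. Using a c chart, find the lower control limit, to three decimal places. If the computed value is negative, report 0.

c̄ = (8 + 14 + 10 + 16 + 11 + 11 + 6 + 10 + 8 + 11 + 7 + 5) / 12 = 117 / 12 = 9.7500
LCL = c̄ − 3√c̄ = 9.7500 − 3 × 3.1225 = 0.3825

0.383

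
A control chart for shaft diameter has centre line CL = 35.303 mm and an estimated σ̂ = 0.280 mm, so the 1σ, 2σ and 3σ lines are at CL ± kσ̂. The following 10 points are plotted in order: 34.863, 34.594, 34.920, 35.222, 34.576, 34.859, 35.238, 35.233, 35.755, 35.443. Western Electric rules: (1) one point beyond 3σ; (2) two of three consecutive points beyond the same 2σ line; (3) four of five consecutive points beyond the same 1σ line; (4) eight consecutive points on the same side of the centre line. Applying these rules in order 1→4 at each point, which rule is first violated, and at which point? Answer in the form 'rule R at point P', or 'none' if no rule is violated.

rule 3 at point 5

Zone of each point (C = within 1σ̂, B = 1σ̂–2σ̂, A = 2σ̂–3σ̂, * = beyond 3σ̂; sign = side of CL): 1:-B, 2:-A, 3:-B, 4:-C, 5:-A, 6:-B, 7:-C, 8:-C, 9:+B, 10:+C
Rule 3 (four of five consecutive points beyond the same 1σ limit) is satisfied at point 5.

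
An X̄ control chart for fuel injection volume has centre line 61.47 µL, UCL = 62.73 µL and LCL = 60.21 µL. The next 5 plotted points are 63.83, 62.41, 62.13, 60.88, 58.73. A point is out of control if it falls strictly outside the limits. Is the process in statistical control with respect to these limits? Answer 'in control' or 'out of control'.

out of control

Compare each point to [60.21, 62.73]: sample 1 = 63.83 > UCL; sample 5 = 58.73 < LCL.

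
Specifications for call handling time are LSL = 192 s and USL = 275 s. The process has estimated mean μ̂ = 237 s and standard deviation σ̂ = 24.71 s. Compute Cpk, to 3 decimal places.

Cpu = (USL − μ̂) / (3σ̂) = (275 − 237) / (3 × 24.71) = 0.5126; Cpl = (μ̂ − LSL) / (3σ̂) = (237 − 192) / (3 × 24.71) = 0.6070; Cpk = min(Cpu, Cpl) = 0.5126

0.513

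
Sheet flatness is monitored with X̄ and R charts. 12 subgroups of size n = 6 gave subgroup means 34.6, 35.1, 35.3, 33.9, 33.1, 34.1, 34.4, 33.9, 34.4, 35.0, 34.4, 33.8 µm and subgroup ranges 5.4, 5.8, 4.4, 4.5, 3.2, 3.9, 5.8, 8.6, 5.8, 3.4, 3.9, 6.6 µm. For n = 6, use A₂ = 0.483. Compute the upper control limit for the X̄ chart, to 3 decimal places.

X̄̄ = (34.6 + 35.1 + 35.3 + 33.9 + 33.1 + 34.1 + 34.4 + 33.9 + 34.4 + 35.0 + 34.4 + 33.8) / 12 = 412.0000 / 12 = 34.3333
R̄ = (5.4 + 5.8 + 4.4 + 4.5 + 3.2 + 3.9 + 5.8 + 8.6 + 5.8 + 3.4 + 3.9 + 6.6) / 12 = 61.3000 / 12 = 5.1083
UCL = X̄̄ + A₂·R̄ = 34.3333 + 0.483 × 5.1083 = 36.8007

36.801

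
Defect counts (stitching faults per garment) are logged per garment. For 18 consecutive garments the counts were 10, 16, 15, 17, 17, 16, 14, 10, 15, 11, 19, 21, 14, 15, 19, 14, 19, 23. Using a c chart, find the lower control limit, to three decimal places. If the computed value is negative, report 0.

c̄ = (10 + 16 + 15 + 17 + 17 + 16 + 14 + 10 + 15 + 11 + 19 + 21 + 14 + 15 + 19 + 14 + 19 + 23) / 18 = 285 / 18 = 15.8333
LCL = c̄ − 3√c̄ = 15.8333 − 3 × 3.9791 = 3.8960

3.896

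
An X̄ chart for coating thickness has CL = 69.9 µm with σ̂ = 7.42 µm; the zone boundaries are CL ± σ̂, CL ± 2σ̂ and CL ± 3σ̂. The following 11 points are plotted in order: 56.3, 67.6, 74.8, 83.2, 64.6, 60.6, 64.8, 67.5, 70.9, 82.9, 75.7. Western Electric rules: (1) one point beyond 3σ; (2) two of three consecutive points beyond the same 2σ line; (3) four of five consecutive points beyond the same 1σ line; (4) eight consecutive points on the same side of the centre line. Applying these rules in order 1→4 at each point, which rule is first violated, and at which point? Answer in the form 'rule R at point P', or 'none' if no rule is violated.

Zone of each point (C = within 1σ̂, B = 1σ̂–2σ̂, A = 2σ̂–3σ̂, * = beyond 3σ̂; sign = side of CL): 1:-B, 2:-C, 3:+C, 4:+B, 5:-C, 6:-B, 7:-C, 8:-C, 9:+C, 10:+B, 11:+C
No rule fires across all 11 points.

none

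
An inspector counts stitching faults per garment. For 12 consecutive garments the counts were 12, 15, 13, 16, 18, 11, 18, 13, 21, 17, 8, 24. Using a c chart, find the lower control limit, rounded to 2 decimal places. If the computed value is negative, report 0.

3.69

c̄ = (12 + 15 + 13 + 16 + 18 + 11 + 18 + 13 + 21 + 17 + 8 + 24) / 12 = 186 / 12 = 15.5000
LCL = c̄ − 3√c̄ = 15.5000 − 3 × 3.9370 = 3.6890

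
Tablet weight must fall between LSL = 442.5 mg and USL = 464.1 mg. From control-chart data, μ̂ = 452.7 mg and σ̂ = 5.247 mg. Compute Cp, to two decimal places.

0.69

Cp = (USL − LSL) / (6σ̂) = (464.1 − 442.5) / (6 × 5.247) = 21.6000 / 31.4820 = 0.6861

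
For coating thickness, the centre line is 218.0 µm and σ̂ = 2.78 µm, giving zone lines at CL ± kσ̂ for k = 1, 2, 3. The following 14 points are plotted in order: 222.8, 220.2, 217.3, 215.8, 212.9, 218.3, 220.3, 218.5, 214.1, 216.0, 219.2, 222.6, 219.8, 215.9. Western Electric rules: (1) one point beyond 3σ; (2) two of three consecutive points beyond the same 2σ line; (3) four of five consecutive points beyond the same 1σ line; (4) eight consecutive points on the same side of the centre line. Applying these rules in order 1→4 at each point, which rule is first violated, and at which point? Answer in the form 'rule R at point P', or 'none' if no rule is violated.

Zone of each point (C = within 1σ̂, B = 1σ̂–2σ̂, A = 2σ̂–3σ̂, * = beyond 3σ̂; sign = side of CL): 1:+B, 2:+C, 3:-C, 4:-C, 5:-B, 6:+C, 7:+C, 8:+C, 9:-B, 10:-C, 11:+C, 12:+B, 13:+C, 14:-C
No rule fires across all 14 points.

none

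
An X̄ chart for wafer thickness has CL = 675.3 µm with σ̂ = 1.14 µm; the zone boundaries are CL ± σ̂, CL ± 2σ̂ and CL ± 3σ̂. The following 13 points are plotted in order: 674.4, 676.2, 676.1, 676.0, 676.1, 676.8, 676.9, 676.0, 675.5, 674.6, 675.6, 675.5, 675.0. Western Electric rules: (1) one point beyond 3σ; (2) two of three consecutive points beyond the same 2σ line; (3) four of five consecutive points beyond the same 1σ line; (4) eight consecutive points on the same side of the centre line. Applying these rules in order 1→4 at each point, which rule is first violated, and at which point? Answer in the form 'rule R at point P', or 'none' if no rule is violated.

rule 4 at point 9

Zone of each point (C = within 1σ̂, B = 1σ̂–2σ̂, A = 2σ̂–3σ̂, * = beyond 3σ̂; sign = side of CL): 1:-C, 2:+C, 3:+C, 4:+C, 5:+C, 6:+B, 7:+B, 8:+C, 9:+C, 10:-C, 11:+C, 12:+C, 13:-C
Rule 4 (eight consecutive points on the same side of the centre line) is satisfied at point 9.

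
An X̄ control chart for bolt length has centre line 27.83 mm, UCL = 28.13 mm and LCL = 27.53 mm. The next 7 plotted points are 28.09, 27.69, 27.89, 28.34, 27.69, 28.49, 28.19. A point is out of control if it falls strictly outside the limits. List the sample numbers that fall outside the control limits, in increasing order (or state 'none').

Compare each point to [27.53, 28.13]: sample 4 = 28.34 > UCL; sample 6 = 28.49 > UCL; sample 7 = 28.19 > UCL.

4, 6, 7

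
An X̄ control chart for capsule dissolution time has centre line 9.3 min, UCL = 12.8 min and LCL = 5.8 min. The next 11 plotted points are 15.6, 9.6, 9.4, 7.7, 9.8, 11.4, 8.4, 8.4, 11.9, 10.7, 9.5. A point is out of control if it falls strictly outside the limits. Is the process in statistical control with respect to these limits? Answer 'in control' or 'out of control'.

out of control

Compare each point to [5.8, 12.8]: sample 1 = 15.6 > UCL.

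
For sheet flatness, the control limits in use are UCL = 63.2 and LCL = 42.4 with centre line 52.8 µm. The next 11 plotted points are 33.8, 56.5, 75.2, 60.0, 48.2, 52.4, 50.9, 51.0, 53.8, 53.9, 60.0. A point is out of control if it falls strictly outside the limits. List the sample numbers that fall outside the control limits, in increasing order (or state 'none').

1, 3

Compare each point to [42.4, 63.2]: sample 1 = 33.8 < LCL; sample 3 = 75.2 > UCL.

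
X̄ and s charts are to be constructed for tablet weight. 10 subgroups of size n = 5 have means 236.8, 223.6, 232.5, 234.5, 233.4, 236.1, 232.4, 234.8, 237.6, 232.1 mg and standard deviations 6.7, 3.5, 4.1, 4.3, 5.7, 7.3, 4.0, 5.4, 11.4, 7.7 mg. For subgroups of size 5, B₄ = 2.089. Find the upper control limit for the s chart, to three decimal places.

12.555

s̄ = (6.7 + 3.5 + 4.1 + 4.3 + 5.7 + 7.3 + 4.0 + 5.4 + 11.4 + 7.7) / 10 = 6.0100
UCL_s = B₄·s̄ = 2.089 × 6.0100 = 12.5549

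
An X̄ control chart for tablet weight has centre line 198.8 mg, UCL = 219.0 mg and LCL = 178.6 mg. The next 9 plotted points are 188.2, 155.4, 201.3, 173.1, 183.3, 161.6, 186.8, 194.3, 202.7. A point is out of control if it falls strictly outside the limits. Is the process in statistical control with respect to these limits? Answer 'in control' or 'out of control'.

Compare each point to [178.6, 219.0]: sample 2 = 155.4 < LCL; sample 4 = 173.1 < LCL; sample 6 = 161.6 < LCL.

out of control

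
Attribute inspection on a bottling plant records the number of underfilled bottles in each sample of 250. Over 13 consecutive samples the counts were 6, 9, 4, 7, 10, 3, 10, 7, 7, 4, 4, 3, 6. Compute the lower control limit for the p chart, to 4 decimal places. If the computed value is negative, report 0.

0.0000

p̄ = Σdᵢ / (k·n) = 80 / (13 × 250) = 0.02462
LCL = p̄ − 3·√(p̄(1−p̄)/n) = 0.02462 − 3 × 0.00980 = -0.00478 → 0 (negative, so LCL = 0)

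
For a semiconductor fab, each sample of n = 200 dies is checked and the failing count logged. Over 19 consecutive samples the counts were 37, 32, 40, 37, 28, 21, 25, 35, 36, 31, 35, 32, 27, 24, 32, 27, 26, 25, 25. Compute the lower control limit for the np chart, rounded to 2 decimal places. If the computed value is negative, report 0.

p̄ = Σdᵢ / (k·n) = 575 / (19 × 200) = 0.15132
LCL = np̄ − 3·√(np̄(1−p̄)) = 30.2632 − 3 × 5.0679 = 15.0594

15.06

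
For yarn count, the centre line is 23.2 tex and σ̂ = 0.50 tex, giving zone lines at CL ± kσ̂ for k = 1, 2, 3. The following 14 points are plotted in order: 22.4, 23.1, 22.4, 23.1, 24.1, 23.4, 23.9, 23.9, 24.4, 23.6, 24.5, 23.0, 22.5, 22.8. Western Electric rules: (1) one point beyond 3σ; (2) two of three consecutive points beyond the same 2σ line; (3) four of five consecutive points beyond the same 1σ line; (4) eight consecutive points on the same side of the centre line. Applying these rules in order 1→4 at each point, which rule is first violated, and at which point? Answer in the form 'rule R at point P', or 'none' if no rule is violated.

rule 3 at point 9

Zone of each point (C = within 1σ̂, B = 1σ̂–2σ̂, A = 2σ̂–3σ̂, * = beyond 3σ̂; sign = side of CL): 1:-B, 2:-C, 3:-B, 4:-C, 5:+B, 6:+C, 7:+B, 8:+B, 9:+A, 10:+C, 11:+A, 12:-C, 13:-B, 14:-C
Rule 3 (four of five consecutive points beyond the same 1σ limit) is satisfied at point 9.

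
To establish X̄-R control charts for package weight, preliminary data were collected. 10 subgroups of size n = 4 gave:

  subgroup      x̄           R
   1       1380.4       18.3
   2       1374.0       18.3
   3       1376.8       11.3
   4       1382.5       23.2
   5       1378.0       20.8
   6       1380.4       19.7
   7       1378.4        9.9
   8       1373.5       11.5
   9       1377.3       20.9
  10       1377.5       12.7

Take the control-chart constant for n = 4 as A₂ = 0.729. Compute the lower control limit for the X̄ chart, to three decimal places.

1365.735

X̄̄ = (1380.4 + 1374.0 + 1376.8 + 1382.5 + 1378.0 + 1380.4 + 1378.4 + 1373.5 + 1377.3 + 1377.5) / 10 = 13778.8000 / 10 = 1377.8800
R̄ = (18.3 + 18.3 + 11.3 + 23.2 + 20.8 + 19.7 + 9.9 + 11.5 + 20.9 + 12.7) / 10 = 166.6000 / 10 = 16.6600
LCL = X̄̄ − A₂·R̄ = 1377.8800 − 0.729 × 16.6600 = 1365.7349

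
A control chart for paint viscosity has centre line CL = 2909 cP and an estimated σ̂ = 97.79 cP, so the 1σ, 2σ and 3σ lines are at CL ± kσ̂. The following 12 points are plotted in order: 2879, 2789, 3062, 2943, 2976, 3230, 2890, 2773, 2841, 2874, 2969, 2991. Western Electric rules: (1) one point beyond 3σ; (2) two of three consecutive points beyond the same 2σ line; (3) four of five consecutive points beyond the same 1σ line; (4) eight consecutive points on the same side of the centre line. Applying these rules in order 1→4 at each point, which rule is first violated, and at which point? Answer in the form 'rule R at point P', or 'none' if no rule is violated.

rule 1 at point 6

Zone of each point (C = within 1σ̂, B = 1σ̂–2σ̂, A = 2σ̂–3σ̂, * = beyond 3σ̂; sign = side of CL): 1:-C, 2:-B, 3:+B, 4:+C, 5:+C, 6:+*, 7:-C, 8:-B, 9:-C, 10:-C, 11:+C, 12:+C
Rule 1 (one point beyond the 3σ limits) is satisfied at point 6.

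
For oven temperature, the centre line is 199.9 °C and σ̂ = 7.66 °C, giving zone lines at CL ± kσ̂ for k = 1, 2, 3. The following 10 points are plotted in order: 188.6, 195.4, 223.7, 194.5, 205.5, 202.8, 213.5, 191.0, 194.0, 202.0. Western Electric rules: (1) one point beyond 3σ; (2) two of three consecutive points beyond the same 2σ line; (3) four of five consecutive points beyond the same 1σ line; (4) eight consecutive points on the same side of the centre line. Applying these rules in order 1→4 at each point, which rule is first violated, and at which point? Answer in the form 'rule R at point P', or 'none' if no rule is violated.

rule 1 at point 3

Zone of each point (C = within 1σ̂, B = 1σ̂–2σ̂, A = 2σ̂–3σ̂, * = beyond 3σ̂; sign = side of CL): 1:-B, 2:-C, 3:+*, 4:-C, 5:+C, 6:+C, 7:+B, 8:-B, 9:-C, 10:+C
Rule 1 (one point beyond the 3σ limits) is satisfied at point 3.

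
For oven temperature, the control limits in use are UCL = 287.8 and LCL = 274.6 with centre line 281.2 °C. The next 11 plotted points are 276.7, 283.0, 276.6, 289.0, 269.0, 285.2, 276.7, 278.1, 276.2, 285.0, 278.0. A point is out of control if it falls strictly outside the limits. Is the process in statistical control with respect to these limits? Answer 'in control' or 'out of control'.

out of control

Compare each point to [274.6, 287.8]: sample 4 = 289.0 > UCL; sample 5 = 269.0 < LCL.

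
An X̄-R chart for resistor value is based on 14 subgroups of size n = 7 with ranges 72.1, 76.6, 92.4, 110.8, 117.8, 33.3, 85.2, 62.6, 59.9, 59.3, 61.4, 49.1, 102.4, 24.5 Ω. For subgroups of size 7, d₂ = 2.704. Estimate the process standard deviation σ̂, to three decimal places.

26.611

R̄ = (72.1 + 76.6 + 92.4 + 110.8 + 117.8 + 33.3 + 85.2 + 62.6 + 59.9 + 59.3 + 61.4 + 49.1 + 102.4 + 24.5) / 14 = 71.9571
σ̂ = R̄ / d₂ = 71.9571 / 2.704 = 26.6114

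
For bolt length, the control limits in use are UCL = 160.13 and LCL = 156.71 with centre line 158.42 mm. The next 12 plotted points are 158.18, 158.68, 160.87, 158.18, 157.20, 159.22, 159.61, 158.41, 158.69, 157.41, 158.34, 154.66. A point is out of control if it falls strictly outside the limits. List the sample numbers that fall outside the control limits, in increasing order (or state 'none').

Compare each point to [156.71, 160.13]: sample 3 = 160.87 > UCL; sample 12 = 154.66 < LCL.

3, 12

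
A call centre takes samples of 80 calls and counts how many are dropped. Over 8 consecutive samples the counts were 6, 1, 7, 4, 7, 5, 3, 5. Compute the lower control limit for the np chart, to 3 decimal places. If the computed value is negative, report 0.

p̄ = Σdᵢ / (k·n) = 38 / (8 × 80) = 0.05937
LCL = np̄ − 3·√(np̄(1−p̄)) = 4.7500 − 3 × 2.1138 = -1.5913 → 0 (negative, so LCL = 0)

0.000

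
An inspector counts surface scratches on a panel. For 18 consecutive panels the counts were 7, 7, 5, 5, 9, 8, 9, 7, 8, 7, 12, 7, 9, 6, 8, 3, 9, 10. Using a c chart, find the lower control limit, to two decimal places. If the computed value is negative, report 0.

0.00

c̄ = (7 + 7 + 5 + 5 + 9 + 8 + 9 + 7 + 8 + 7 + 12 + 7 + 9 + 6 + 8 + 3 + 9 + 10) / 18 = 136 / 18 = 7.5556
LCL = c̄ − 3√c̄ = 7.5556 − 3 × 2.7487 = -0.6907 → 0 (cannot be negative)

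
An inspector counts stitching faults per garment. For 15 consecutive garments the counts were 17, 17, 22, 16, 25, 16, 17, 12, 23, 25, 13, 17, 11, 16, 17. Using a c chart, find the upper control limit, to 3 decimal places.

c̄ = (17 + 17 + 22 + 16 + 25 + 16 + 17 + 12 + 23 + 25 + 13 + 17 + 11 + 16 + 17) / 15 = 264 / 15 = 17.6000
UCL = c̄ + 3√c̄ = 17.6000 + 3 × √17.6000 = 17.6000 + 3 × 4.1952 = 30.1857

30.186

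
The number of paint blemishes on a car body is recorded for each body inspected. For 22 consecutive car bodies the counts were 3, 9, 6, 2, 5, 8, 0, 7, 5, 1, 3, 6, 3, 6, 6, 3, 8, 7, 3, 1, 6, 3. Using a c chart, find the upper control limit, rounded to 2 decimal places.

11.02

c̄ = (3 + 9 + 6 + 2 + 5 + 8 + 0 + 7 + 5 + 1 + 3 + 6 + 3 + 6 + 6 + 3 + 8 + 7 + 3 + 1 + 6 + 3) / 22 = 101 / 22 = 4.5909
UCL = c̄ + 3√c̄ = 4.5909 + 3 × √4.5909 = 4.5909 + 3 × 2.1426 = 11.0188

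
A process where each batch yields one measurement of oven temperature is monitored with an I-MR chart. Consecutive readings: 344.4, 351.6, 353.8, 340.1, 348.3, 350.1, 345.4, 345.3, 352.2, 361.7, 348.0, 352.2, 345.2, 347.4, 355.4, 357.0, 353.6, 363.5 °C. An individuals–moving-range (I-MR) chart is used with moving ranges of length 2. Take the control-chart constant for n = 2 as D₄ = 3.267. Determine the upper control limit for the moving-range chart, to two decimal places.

Moving ranges: 7.2, 2.2, 13.7, 8.2, 1.8, 4.7, 0.1, 6.9, 9.5, 13.7, 4.2, 7.0, 2.2, 8.0, 1.6, 3.4, 9.9; M̄R̄ = 104.3000 / 17 = 6.1353
UCL_MR = D₄·M̄R̄ = 3.267 × 6.1353 = 20.0440

20.04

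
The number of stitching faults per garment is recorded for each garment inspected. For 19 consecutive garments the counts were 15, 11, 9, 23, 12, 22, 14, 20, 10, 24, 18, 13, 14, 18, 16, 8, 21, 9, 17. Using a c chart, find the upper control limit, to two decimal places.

c̄ = (15 + 11 + 9 + 23 + 12 + 22 + 14 + 20 + 10 + 24 + 18 + 13 + 14 + 18 + 16 + 8 + 21 + 9 + 17) / 19 = 294 / 19 = 15.4737
UCL = c̄ + 3√c̄ = 15.4737 + 3 × √15.4737 = 15.4737 + 3 × 3.9337 = 27.2747

27.27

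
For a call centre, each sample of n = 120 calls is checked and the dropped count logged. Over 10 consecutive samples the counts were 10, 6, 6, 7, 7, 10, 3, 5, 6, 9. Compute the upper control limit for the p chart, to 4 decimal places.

0.1213

p̄ = Σdᵢ / (k·n) = 69 / (10 × 120) = 0.05750
UCL = p̄ + 3·√(p̄(1−p̄)/n) = 0.05750 + 3 × √(0.05750×0.94250/120) = 0.05750 + 3 × 0.02125 = 0.12125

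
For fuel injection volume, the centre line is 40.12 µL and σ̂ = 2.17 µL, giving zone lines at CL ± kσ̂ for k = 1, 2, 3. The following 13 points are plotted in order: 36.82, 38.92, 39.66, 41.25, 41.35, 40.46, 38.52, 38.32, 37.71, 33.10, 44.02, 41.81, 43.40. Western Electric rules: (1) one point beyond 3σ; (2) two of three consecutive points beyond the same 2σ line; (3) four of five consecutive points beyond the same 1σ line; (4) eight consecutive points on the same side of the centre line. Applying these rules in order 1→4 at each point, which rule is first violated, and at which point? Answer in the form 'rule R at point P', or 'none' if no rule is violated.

rule 1 at point 10

Zone of each point (C = within 1σ̂, B = 1σ̂–2σ̂, A = 2σ̂–3σ̂, * = beyond 3σ̂; sign = side of CL): 1:-B, 2:-C, 3:-C, 4:+C, 5:+C, 6:+C, 7:-C, 8:-C, 9:-B, 10:-*, 11:+B, 12:+C, 13:+B
Rule 1 (one point beyond the 3σ limits) is satisfied at point 10.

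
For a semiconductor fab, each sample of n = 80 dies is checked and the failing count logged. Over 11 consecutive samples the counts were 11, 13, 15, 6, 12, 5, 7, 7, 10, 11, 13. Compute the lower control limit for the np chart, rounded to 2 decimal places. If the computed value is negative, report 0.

1.13

p̄ = Σdᵢ / (k·n) = 110 / (11 × 80) = 0.12500
LCL = np̄ − 3·√(np̄(1−p̄)) = 10.0000 − 3 × 2.9580 = 1.1259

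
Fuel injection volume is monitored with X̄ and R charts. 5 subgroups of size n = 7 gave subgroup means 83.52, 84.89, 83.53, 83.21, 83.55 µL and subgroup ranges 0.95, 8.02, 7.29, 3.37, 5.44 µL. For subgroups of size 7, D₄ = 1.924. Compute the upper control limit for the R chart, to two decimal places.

9.65

R̄ = (0.95 + 8.02 + 7.29 + 3.37 + 5.44) / 5 = 25.0700 / 5 = 5.0140
UCL_R = D₄·R̄ = 1.924 × 5.0140 = 9.6469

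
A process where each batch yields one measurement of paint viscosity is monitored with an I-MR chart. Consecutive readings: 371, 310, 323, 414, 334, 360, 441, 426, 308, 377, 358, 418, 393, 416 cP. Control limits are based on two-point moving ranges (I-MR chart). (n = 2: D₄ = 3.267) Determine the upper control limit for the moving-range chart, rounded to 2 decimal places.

Moving ranges: 61, 13, 91, 80, 26, 81, 15, 118, 69, 19, 60, 25, 23; M̄R̄ = 681.0000 / 13 = 52.3846
UCL_MR = D₄·M̄R̄ = 3.267 × 52.3846 = 171.1405

171.14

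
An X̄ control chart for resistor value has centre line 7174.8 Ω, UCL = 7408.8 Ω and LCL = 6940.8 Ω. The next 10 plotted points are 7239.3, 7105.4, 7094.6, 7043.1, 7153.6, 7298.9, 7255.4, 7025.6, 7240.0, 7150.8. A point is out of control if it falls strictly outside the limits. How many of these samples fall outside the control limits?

All 10 points lie within [6940.8, 7408.8].

0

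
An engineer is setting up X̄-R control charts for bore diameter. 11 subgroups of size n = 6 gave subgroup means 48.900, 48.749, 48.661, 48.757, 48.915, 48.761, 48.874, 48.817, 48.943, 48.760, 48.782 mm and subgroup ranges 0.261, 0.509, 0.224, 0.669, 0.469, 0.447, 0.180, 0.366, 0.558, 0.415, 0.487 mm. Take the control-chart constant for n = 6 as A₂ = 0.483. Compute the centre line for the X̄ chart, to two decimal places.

48.81

X̄̄ = (48.900 + 48.749 + 48.661 + 48.757 + 48.915 + 48.761 + 48.874 + 48.817 + 48.943 + 48.760 + 48.782) / 11 = 536.9190 / 11 = 48.8108
CL = X̄̄ = 48.8108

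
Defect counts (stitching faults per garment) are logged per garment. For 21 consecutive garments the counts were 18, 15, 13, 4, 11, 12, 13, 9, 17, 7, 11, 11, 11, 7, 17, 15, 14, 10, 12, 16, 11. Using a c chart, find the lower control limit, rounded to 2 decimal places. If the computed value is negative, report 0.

c̄ = (18 + 15 + 13 + 4 + 11 + 12 + 13 + 9 + 17 + 7 + 11 + 11 + 11 + 7 + 17 + 15 + 14 + 10 + 12 + 16 + 11) / 21 = 254 / 21 = 12.0952
LCL = c̄ − 3√c̄ = 12.0952 − 3 × 3.4778 = 1.6618

1.66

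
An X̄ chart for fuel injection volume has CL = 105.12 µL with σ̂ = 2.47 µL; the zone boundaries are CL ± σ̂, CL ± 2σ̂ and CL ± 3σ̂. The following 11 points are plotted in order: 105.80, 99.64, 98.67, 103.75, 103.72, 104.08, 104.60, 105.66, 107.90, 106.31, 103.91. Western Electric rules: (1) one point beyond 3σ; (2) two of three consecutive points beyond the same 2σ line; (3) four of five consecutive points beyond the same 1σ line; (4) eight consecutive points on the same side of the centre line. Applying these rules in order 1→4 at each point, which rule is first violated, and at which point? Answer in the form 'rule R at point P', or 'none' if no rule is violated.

Zone of each point (C = within 1σ̂, B = 1σ̂–2σ̂, A = 2σ̂–3σ̂, * = beyond 3σ̂; sign = side of CL): 1:+C, 2:-A, 3:-A, 4:-C, 5:-C, 6:-C, 7:-C, 8:+C, 9:+B, 10:+C, 11:-C
Rule 2 (two of three consecutive points beyond the same 2σ limit) is satisfied at point 3.

rule 2 at point 3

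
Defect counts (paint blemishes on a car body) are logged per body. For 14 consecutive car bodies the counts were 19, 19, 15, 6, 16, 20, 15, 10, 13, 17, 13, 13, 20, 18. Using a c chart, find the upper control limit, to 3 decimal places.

c̄ = (19 + 19 + 15 + 6 + 16 + 20 + 15 + 10 + 13 + 17 + 13 + 13 + 20 + 18) / 14 = 214 / 14 = 15.2857
UCL = c̄ + 3√c̄ = 15.2857 + 3 × √15.2857 = 15.2857 + 3 × 3.9097 = 27.0148

27.015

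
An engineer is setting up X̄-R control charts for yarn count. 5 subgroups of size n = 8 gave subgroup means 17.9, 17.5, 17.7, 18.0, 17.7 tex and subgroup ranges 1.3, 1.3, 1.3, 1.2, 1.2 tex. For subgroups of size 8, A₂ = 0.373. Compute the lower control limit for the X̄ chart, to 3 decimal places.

17.290

X̄̄ = (17.9 + 17.5 + 17.7 + 18.0 + 17.7) / 5 = 88.8000 / 5 = 17.7600
R̄ = (1.3 + 1.3 + 1.3 + 1.2 + 1.2) / 5 = 6.3000 / 5 = 1.2600
LCL = X̄̄ − A₂·R̄ = 17.7600 − 0.373 × 1.2600 = 17.2900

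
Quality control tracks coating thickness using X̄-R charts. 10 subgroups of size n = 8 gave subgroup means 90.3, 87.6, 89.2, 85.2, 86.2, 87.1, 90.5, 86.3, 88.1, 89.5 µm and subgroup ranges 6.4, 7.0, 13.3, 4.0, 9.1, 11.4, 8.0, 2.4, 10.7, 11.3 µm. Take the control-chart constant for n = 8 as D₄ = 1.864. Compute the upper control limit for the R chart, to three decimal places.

15.583

R̄ = (6.4 + 7.0 + 13.3 + 4.0 + 9.1 + 11.4 + 8.0 + 2.4 + 10.7 + 11.3) / 10 = 83.6000 / 10 = 8.3600
UCL_R = D₄·R̄ = 1.864 × 8.3600 = 15.5830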